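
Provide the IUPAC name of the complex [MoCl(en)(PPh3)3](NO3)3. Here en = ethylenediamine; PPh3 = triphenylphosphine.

The 3 nitrate counter-ions carry a total charge of -3, so each complex ion is 3+.
Ligand charges: 1×ethylenediamine (neutral), 1×chloro (-1 each), 3×triphenylphosphine (neutral); total -1. So Mo + (-1) = 3+, giving Mo = +4.
Ligands are named alphabetically: chloro before ethylenediamine before triphenylphosphine.

chloro(ethylenediamine)tris(triphenylphosphine)molybdenum(IV) nitrate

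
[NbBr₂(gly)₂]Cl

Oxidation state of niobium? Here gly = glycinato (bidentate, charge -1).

+5

1 chloride outside the brackets (-1 each) → the complex ion is 1+.
Ligand charges: 2×Br = -2; 2×gly = -2; sum -4.
Nb + (-4) = 1+ ⇒ Nb is +5.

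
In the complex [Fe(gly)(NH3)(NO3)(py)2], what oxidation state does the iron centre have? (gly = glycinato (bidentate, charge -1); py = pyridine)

+2

No counter-ion: the bracketed complex is neutral.
Ligand charges: 1×gly = -1; 1×NH3 neutral; 2×py neutral; 1×NO3 = -1; sum -2.
Fe + (-2) = 0 ⇒ Fe is +2.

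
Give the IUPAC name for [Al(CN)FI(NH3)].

amminecyanofluoroiodoaluminium(III)

There is no counter-ion, so the complex is neutral overall.
Ligand charges: 1×cyano (-1 each), 1×ammine (neutral), 1×fluoro (-1 each), 1×iodo (-1 each); total -3. So Al + (-3) = 0, giving Al = +3.
Ligands are named alphabetically: ammine before cyano before fluoro before iodo.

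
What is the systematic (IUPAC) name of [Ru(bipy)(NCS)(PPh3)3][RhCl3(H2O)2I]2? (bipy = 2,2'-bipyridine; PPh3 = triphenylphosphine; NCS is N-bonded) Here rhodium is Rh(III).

Rh is given as +3; the anion's ligand charges sum to -4, so the complex anion is 1−.
With 2 anions per cation, the cation must be 2×1 = 2+.
Cation: ligand charges sum to -1; for the ion to be 2+, Ru = +3.

(2,2'-bipyridine)isothiocyanatotris(triphenylphosphine)ruthenium(III) diaquatrichloroiodorhodate(III)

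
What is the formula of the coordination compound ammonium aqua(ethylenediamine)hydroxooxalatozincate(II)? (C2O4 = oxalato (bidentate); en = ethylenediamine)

Ligands: 1 oxalato (C2O4, -2), 1 ethylenediamine (en, neutral), 1 hydroxo (OH, -1), 1 aqua (H2O, neutral). Ligand charge sum = -3.
Charge balance with ammonium (+1) requires 1 complex ion per 1 ammonium.

NH4[Zn(C2O4)(en)(H2O)(OH)]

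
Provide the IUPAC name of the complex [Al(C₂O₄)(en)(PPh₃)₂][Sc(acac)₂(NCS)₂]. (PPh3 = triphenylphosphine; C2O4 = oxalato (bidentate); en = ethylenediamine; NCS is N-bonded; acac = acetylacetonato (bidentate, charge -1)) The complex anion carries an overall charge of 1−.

(ethylenediamine)oxalatobis(triphenylphosphine)aluminium(III) bis(acetylacetonato)diisothiocyanatoscandate(III)

Both ions are complex: the cation is named first with the plain metal name, the anion second with the -ate form; each ion's ligands are alphabetised independently.
The complex anion is given as 1−; its ligand charges sum to -4, so Sc = +3.
A 1:1 salt means the cation carries the equal and opposite charge, 1+.
Cation: ligand charges sum to -2; for the ion to be 1+, Al = +3.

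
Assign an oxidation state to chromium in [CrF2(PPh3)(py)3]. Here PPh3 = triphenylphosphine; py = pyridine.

+2

No counter-ion: the bracketed complex is neutral.
Ligand charges: 1×PPh3 neutral; 3×py neutral; 2×F = -2; sum -2.
Cr + (-2) = 0 ⇒ Cr is +2.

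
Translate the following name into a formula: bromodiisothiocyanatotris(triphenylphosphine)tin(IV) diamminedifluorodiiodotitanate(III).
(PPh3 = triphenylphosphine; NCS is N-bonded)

Cation [Sn…]: ligand charges -3, Sn(IV) ⇒ ion charge 1+.
Anion [Ti…]: ligand charges -4, Ti(III) ⇒ ion charge 1−.

[SnBr(NCS)2(PPh3)3][TiF2I2(NH3)2]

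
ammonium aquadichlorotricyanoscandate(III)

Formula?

(NH4)2[ScCl2(CN)3(H2O)]

Ligands: 1 aqua (H2O, neutral), 3 cyano (CN, -1), 2 chloro (Cl, -1). Ligand charge sum = -5.
Charge balance with ammonium (+1) requires 1 complex ion per 2 ammonium.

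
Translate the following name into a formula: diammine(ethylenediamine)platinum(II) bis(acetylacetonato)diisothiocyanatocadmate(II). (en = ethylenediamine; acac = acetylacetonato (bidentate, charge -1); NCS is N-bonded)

[Pt(en)(NH3)2][Cd(acac)2(NCS)2]

Cation [Pt…]: ligand charges 0, Pt(II) ⇒ ion charge 2+.
Anion [Cd…]: ligand charges -4, Cd(II) ⇒ ion charge 2−.
One 2+ cation balances one 2− anion.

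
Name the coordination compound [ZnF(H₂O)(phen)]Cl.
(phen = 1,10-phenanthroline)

The 1 chloride counter-ion carries a total charge of -1, so each complex ion is 1+.
Ligand charges: 1×fluoro (-1 each), 1×1,10-phenanthroline (neutral), 1×aqua (neutral); total -1. So Zn + (-1) = 1+, giving Zn = +2.
Ligands are named alphabetically: aqua before fluoro before phenanthroline.

aquafluoro(1,10-phenanthroline)zinc(II) chloride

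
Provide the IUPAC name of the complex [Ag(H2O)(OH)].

There is no counter-ion, so the complex is neutral overall.
Ligand charges: 1×hydroxo (-1 each), 1×aqua (neutral); total -1. So Ag + (-1) = 0, giving Ag = +1.
Ligands are named alphabetically: aqua before hydroxo.

aquahydroxosilver(I)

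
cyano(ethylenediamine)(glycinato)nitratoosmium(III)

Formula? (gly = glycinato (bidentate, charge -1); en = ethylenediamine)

Ligands: 1 glycinato (gly, -1), 1 ethylenediamine (en, neutral), 1 cyano (CN, -1), 1 nitrato (NO3, -1). Ligand charge sum = -3.
With Os in oxidation state +3, the complex ion is [Os...].

[Os(CN)(en)(gly)(NO3)]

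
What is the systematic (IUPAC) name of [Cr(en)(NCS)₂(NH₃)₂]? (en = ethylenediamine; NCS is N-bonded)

diammine(ethylenediamine)diisothiocyanatochromium(II)

There is no counter-ion, so the complex is neutral overall.
Ligand charges: 2×ammine (neutral), 1×ethylenediamine (neutral), 2×isothiocyanato (-1 each); total -2. So Cr + (-2) = 0, giving Cr = +2.
Ligands are named alphabetically: ammine before ethylenediamine before isothiocyanato.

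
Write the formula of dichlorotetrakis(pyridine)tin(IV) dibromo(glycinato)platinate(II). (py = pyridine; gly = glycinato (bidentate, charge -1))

Cation [Sn…]: ligand charges -2, Sn(IV) ⇒ ion charge 2+.
Anion [Pt…]: ligand charges -3, Pt(II) ⇒ ion charge 1−.

[SnCl2(py)4][PtBr2(gly)]2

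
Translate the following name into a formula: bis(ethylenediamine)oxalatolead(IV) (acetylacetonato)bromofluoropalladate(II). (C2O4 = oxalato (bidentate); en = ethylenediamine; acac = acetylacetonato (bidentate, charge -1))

Cation [Pb…]: ligand charges -2, Pb(IV) ⇒ ion charge 2+.
Anion [Pd…]: ligand charges -3, Pd(II) ⇒ ion charge 1−.
One 2+ cation requires 2 of the 1− anion.

[Pb(C2O4)(en)2][Pd(acac)BrF]2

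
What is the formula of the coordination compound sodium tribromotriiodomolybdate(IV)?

Na2[MoBr3I3]

Ligands: 3 iodo (I, -1), 3 bromo (Br, -1). Ligand charge sum = -6.
With Mo in oxidation state +4, the complex ion is [Mo...]^2−.
Charge balance with sodium (+1) requires 1 complex ion per 2 sodium.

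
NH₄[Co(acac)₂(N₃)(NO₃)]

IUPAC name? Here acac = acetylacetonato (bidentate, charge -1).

ammonium bis(acetylacetonato)azidonitratocobaltate(III)

The 1 ammonium counter-ion carries a total charge of +1, so each complex ion is 1−.
Ligand charges: 1×azido (-1 each), 1×nitrato (-1 each), 2×acetylacetonato (-1 each); total -4. So Co + (-4) = 1−, giving Co = +3.
Ligands are named alphabetically: acetylacetonato before azido before nitrato.
The complex ion is anionic, so cobalt takes the -ate form cobaltate(III).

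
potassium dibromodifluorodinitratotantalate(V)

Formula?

Ligands: 2 fluoro (F, -1), 2 bromo (Br, -1), 2 nitrato (NO3, -1). Ligand charge sum = -6.
Charge balance with potassium (+1) requires 1 complex ion per 1 potassium.

K[TaBr2F2(NO3)2]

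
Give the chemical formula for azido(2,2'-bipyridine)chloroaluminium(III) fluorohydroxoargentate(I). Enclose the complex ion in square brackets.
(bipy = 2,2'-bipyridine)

[Al(bipy)Cl(N3)][AgF(OH)]

Cation [Al…]: ligand charges -2, Al(III) ⇒ ion charge 1+.
Anion [Ag…]: ligand charges -2, Ag(I) ⇒ ion charge 1−.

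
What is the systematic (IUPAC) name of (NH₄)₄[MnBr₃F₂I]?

The 4 ammonium counter-ions carry a total charge of +4, so each complex ion is 4−.
Ligand charges: 2×fluoro (-1 each), 1×iodo (-1 each), 3×bromo (-1 each); total -6. So Mn + (-6) = 4−, giving Mn = +2.
The complex ion is anionic, so manganese takes the -ate form manganate(II).

ammonium tribromodifluoroiodomanganate(II)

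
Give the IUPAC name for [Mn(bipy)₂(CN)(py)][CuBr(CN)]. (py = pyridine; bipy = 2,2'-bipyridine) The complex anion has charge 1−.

The complex anion is given as 1−; its ligand charges sum to -2, so Cu = +1.
A 1:1 salt means the cation carries the equal and opposite charge, 1+.
Cation: ligand charges sum to -1; for the ion to be 1+, Mn = +2.

bis(2,2'-bipyridine)cyano(pyridine)manganese(II) bromocyanocuprate(I)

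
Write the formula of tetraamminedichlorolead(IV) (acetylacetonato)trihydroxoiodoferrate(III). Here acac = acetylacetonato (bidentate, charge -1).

[PbCl2(NH3)4][Fe(acac)I(OH)3]

Cation [Pb…]: ligand charges -2, Pb(IV) ⇒ ion charge 2+.
Anion [Fe…]: ligand charges -5, Fe(III) ⇒ ion charge 2−.
One 2+ cation balances one 2− anion.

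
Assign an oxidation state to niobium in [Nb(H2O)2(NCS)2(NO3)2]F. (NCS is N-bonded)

1 fluoride outside the brackets (-1 each) → the complex ion is 1+.
Ligand charges: 2×NCS = -2; 2×NO3 = -2; 2×H2O neutral; sum -4.
Nb + (-4) = 1+ ⇒ Nb is +5.

+5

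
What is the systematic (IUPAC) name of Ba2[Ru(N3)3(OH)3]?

The 2 barium counter-ions carry a total charge of +4, so each complex ion is 4−.
Ligand charges: 3×azido (-1 each), 3×hydroxo (-1 each); total -6. So Ru + (-6) = 4−, giving Ru = +2.
The complex ion is anionic, so ruthenium takes the -ate form ruthenate(II).

barium triazidotrihydroxoruthenate(II)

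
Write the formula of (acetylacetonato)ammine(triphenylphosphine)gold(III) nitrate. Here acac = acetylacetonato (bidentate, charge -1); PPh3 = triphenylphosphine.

[Au(acac)(NH3)(PPh3)](NO3)2

Ligands: 1 acetylacetonato (acac, -1), 1 triphenylphosphine (PPh3, neutral), 1 ammine (NH3, neutral). Ligand charge sum = -1.
Charge balance with nitrate (-1) requires 1 complex ion per 2 nitrate.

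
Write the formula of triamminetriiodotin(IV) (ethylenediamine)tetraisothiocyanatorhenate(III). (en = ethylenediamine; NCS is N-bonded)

Cation [Sn…]: ligand charges -3, Sn(IV) ⇒ ion charge 1+.
Anion [Re…]: ligand charges -4, Re(III) ⇒ ion charge 1−.
One 1+ cation balances one 1− anion.

[SnI3(NH3)3][Re(en)(NCS)4]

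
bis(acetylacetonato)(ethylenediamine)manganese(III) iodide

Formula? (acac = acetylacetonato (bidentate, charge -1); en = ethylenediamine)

[Mn(acac)2(en)]I

Ligands: 2 acetylacetonato (acac, -1), 1 ethylenediamine (en, neutral). Ligand charge sum = -2.
Charge balance with iodide (-1) requires 1 complex ion per 1 iodide.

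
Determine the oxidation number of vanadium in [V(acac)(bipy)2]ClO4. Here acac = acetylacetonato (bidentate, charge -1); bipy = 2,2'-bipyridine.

+2

1 perchlorate outside the brackets (-1 each) → the complex ion is 1+.
Ligand charges: 1×acac = -1; 2×bipy neutral; sum -1.
V + (-1) = 1+ ⇒ V is +2.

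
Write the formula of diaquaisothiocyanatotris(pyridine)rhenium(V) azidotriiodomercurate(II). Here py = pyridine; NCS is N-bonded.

Cation [Re…]: ligand charges -1, Re(V) ⇒ ion charge 4+.
Anion [Hg…]: ligand charges -4, Hg(II) ⇒ ion charge 2−.

[Re(H2O)2(NCS)(py)3][HgI3(N3)]2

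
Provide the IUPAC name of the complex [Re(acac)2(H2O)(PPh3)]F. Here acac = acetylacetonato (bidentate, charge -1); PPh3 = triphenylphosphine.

bis(acetylacetonato)aqua(triphenylphosphine)rhenium(III) fluoride

The 1 fluoride counter-ion carries a total charge of -1, so each complex ion is 1+.
Ligand charges: 2×acetylacetonato (-1 each), 1×aqua (neutral), 1×triphenylphosphine (neutral); total -2. So Re + (-2) = 1+, giving Re = +3.
Ligands are named alphabetically: acetylacetonato before aqua before triphenylphosphine.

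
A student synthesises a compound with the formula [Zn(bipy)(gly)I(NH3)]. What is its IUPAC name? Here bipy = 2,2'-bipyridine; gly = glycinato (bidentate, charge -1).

There is no counter-ion, so the complex is neutral overall.
Ligand charges: 1×2,2'-bipyridine (neutral), 1×iodo (-1 each), 1×glycinato (-1 each), 1×ammine (neutral); total -2. So Zn + (-2) = 0, giving Zn = +2.
Ligands are named alphabetically: ammine before bipyridine before glycinato before iodo.

ammine(2,2'-bipyridine)(glycinato)iodozinc(II)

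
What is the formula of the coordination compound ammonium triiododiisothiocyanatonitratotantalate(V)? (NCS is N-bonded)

NH4[TaI3(NCS)2(NO3)]

Ligands: 1 nitrato (NO3, -1), 2 isothiocyanato (NCS, -1), 3 iodo (I, -1). Ligand charge sum = -6.
With Ta in oxidation state +5, the complex ion is [Ta...]^1−.
Charge balance with ammonium (+1) requires 1 complex ion per 1 ammonium.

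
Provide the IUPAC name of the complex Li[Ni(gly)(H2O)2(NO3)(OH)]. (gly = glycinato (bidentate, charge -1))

The 1 lithium counter-ion carries a total charge of +1, so each complex ion is 1−.
Ligand charges: 2×aqua (neutral), 1×glycinato (-1 each), 1×hydroxo (-1 each), 1×nitrato (-1 each); total -3. So Ni + (-3) = 1−, giving Ni = +2.
The complex ion is anionic, so nickel takes the -ate form nickelate(II).

lithium diaqua(glycinato)hydroxonitratonickelate(II)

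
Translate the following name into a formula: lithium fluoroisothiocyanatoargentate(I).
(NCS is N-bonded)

Li[AgF(NCS)]

Ligands: 1 isothiocyanato (NCS, -1), 1 fluoro (F, -1). Ligand charge sum = -2.
With Ag in oxidation state +1, the complex ion is [Ag...]^1−.
Charge balance with lithium (+1) requires 1 complex ion per 1 lithium.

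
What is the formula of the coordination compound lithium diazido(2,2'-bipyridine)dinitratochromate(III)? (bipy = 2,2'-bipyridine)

Ligands: 2 azido (N3, -1), 1 2,2'-bipyridine (bipy, neutral), 2 nitrato (NO3, -1). Ligand charge sum = -4.
Charge balance with lithium (+1) requires 1 complex ion per 1 lithium.

Li[Cr(bipy)(N3)2(NO3)2]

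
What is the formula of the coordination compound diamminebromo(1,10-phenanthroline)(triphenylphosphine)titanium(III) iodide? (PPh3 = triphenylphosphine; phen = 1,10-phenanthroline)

[TiBr(NH3)2(phen)(PPh3)]I2

Ligands: 2 ammine (NH3, neutral), 1 bromo (Br, -1), 1 triphenylphosphine (PPh3, neutral), 1 1,10-phenanthroline (phen, neutral). Ligand charge sum = -1.
With Ti in oxidation state +3, the complex ion is [Ti...]^2+.
Charge balance with iodide (-1) requires 1 complex ion per 2 iodide.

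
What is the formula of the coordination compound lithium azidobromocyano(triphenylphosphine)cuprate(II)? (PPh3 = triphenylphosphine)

Li[CuBr(CN)(N3)(PPh3)]

Ligands: 1 cyano (CN, -1), 1 azido (N3, -1), 1 bromo (Br, -1), 1 triphenylphosphine (PPh3, neutral). Ligand charge sum = -3.
With Cu in oxidation state +2, the complex ion is [Cu...]^1−.
Charge balance with lithium (+1) requires 1 complex ion per 1 lithium.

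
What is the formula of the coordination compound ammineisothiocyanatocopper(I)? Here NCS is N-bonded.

[Cu(NCS)(NH3)]

Ligands: 1 isothiocyanato (NCS, -1), 1 ammine (NH3, neutral). Ligand charge sum = -1.
With Cu in oxidation state +1, the complex ion is [Cu...].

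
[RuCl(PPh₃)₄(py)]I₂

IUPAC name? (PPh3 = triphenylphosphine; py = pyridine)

The 2 iodide counter-ions carry a total charge of -2, so each complex ion is 2+.
Ligand charges: 4×triphenylphosphine (neutral), 1×chloro (-1 each), 1×pyridine (neutral); total -1. So Ru + (-1) = 2+, giving Ru = +3.
Ligands are named alphabetically: chloro before pyridine before triphenylphosphine.

chloro(pyridine)tetrakis(triphenylphosphine)ruthenium(III) iodide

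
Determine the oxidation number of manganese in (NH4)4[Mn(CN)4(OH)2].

4 ammonium outside the brackets (+1 each) → the complex ion is 4−.
Ligand charges: 4×CN = -4; 2×OH = -2; sum -6.
Mn + (-6) = 4− ⇒ Mn is +2.

+2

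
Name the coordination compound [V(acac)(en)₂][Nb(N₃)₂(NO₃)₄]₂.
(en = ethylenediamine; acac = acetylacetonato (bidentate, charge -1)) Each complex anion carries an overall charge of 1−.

(acetylacetonato)bis(ethylenediamine)vanadium(III) diazidotetranitratoniobate(V)

Both ions are complex: the cation is named first with the plain metal name, the anion second with the -ate form; each ion's ligands are alphabetised independently.
The complex anion is given as 1−; its ligand charges sum to -6, so Nb = +5.
With 2 anions per cation, the cation must be 2×1 = 2+.
Cation: ligand charges sum to -1; for the ion to be 2+, V = +3.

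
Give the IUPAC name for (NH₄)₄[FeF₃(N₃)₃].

ammonium triazidotrifluoroferrate(II)

The 4 ammonium counter-ions carry a total charge of +4, so each complex ion is 4−.
Ligand charges: 3×fluoro (-1 each), 3×azido (-1 each); total -6. So Fe + (-6) = 4−, giving Fe = +2.
Ligands are named alphabetically: azido before fluoro.
The complex ion is anionic, so iron takes the -ate form ferrate(II).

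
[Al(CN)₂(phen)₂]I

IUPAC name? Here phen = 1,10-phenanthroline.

The 1 iodide counter-ion carries a total charge of -1, so each complex ion is 1+.
Ligand charges: 2×1,10-phenanthroline (neutral), 2×cyano (-1 each); total -2. So Al + (-2) = 1+, giving Al = +3.
Ligands are named alphabetically: cyano before phenanthroline.

dicyanobis(1,10-phenanthroline)aluminium(III) iodide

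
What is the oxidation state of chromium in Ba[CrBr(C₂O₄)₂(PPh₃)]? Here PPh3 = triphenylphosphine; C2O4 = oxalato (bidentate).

1 barium outside the brackets (+2 each) → the complex ion is 2−.
Ligand charges: 1×PPh3 neutral; 2×C2O4 = -4; 1×Br = -1; sum -5.
Cr + (-5) = 2− ⇒ Cr is +3.

+3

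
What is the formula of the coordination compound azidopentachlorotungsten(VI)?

[WCl5(N3)]

Ligands: 5 chloro (Cl, -1), 1 azido (N3, -1). Ligand charge sum = -6.
With W in oxidation state +6, the complex ion is [W...].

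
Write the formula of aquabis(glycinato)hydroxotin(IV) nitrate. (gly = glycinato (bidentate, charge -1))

[Sn(gly)2(H2O)(OH)]NO3

Ligands: 1 aqua (H2O, neutral), 1 hydroxo (OH, -1), 2 glycinato (gly, -1). Ligand charge sum = -3.
With Sn in oxidation state +4, the complex ion is [Sn...]^1+.
Charge balance with nitrate (-1) requires 1 complex ion per 1 nitrate.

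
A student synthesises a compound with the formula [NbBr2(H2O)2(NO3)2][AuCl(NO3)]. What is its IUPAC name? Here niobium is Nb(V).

Both ions are complex: the cation is named first with the plain metal name, the anion second with the -ate form; each ion's ligands are alphabetised independently.
Nb is given as +5; the cation's ligand charges sum to -4, so the complex cation is 1+.
A 1:1 salt means the anion carries the equal and opposite charge, 1−.
Anion: ligand charges sum to -2; for the ion to be 1−, Au = +1.

diaquadibromodinitratoniobium(V) chloronitratoaurate(I)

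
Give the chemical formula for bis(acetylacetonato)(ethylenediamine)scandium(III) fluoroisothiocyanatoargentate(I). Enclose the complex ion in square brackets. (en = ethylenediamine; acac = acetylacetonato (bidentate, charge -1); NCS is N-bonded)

Cation [Sc…]: ligand charges -2, Sc(III) ⇒ ion charge 1+.
Anion [Ag…]: ligand charges -2, Ag(I) ⇒ ion charge 1−.
One 1+ cation balances one 1− anion.

[Sc(acac)2(en)][AgF(NCS)]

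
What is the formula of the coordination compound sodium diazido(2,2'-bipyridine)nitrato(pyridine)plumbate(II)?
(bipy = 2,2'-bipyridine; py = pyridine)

Ligands: 1 2,2'-bipyridine (bipy, neutral), 1 nitrato (NO3, -1), 1 pyridine (py, neutral), 2 azido (N3, -1). Ligand charge sum = -3.
With Pb in oxidation state +2, the complex ion is [Pb...]^1−.
Charge balance with sodium (+1) requires 1 complex ion per 1 sodium.

Na[Pb(bipy)(N3)2(NO3)(py)]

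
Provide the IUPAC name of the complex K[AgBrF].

potassium bromofluoroargentate(I)

The 1 potassium counter-ion carries a total charge of +1, so each complex ion is 1−.
Ligand charges: 1×fluoro (-1 each), 1×bromo (-1 each); total -2. So Ag + (-2) = 1−, giving Ag = +1.
Ligands are named alphabetically: bromo before fluoro.
The complex ion is anionic, so silver takes the -ate form argentate(I).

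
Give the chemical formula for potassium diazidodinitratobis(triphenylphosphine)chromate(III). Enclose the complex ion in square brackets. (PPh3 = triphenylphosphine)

Ligands: 2 triphenylphosphine (PPh3, neutral), 2 azido (N3, -1), 2 nitrato (NO3, -1). Ligand charge sum = -4.
With Cr in oxidation state +3, the complex ion is [Cr...]^1−.
Charge balance with potassium (+1) requires 1 complex ion per 1 potassium.

K[Cr(N3)2(NO3)2(PPh3)2]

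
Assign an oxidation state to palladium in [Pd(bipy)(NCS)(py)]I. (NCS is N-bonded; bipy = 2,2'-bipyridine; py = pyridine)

1 iodide outside the brackets (-1 each) → the complex ion is 1+.
Ligand charges: 1×NCS = -1; 1×bipy neutral; 1×py neutral; sum -1.
Pd + (-1) = 1+ ⇒ Pd is +2.

+2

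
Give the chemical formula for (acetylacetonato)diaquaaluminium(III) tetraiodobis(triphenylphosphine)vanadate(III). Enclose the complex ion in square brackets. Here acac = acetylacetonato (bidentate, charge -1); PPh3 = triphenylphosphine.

Cation [Al…]: ligand charges -1, Al(III) ⇒ ion charge 2+.
Anion [V…]: ligand charges -4, V(III) ⇒ ion charge 1−.
One 2+ cation requires 2 of the 1− anion.

[Al(acac)(H2O)2][VI4(PPh3)2]2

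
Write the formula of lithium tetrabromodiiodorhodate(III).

Ligands: 4 bromo (Br, -1), 2 iodo (I, -1). Ligand charge sum = -6.
Charge balance with lithium (+1) requires 1 complex ion per 3 lithium.

Li3[RhBr4I2]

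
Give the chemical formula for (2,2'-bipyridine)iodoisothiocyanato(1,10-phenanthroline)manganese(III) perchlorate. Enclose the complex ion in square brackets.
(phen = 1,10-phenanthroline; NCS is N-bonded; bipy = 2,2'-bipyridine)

Ligands: 1 iodo (I, -1), 1 1,10-phenanthroline (phen, neutral), 1 isothiocyanato (NCS, -1), 1 2,2'-bipyridine (bipy, neutral). Ligand charge sum = -2.
With Mn in oxidation state +3, the complex ion is [Mn...]^1+.
Charge balance with perchlorate (-1) requires 1 complex ion per 1 perchlorate.

[Mn(bipy)I(NCS)(phen)]ClO4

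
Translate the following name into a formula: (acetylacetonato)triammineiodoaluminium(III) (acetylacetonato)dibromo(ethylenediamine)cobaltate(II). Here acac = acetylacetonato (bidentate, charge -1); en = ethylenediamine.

Cation [Al…]: ligand charges -2, Al(III) ⇒ ion charge 1+.
Anion [Co…]: ligand charges -3, Co(II) ⇒ ion charge 1−.
One 1+ cation balances one 1− anion.

[Al(acac)I(NH3)3][Co(acac)Br2(en)]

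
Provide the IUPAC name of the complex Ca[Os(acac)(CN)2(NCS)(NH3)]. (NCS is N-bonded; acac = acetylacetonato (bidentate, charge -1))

calcium (acetylacetonato)amminedicyanoisothiocyanatoosmate(II)

The 1 calcium counter-ion carries a total charge of +2, so each complex ion is 2−.
Ligand charges: 2×cyano (-1 each), 1×ammine (neutral), 1×isothiocyanato (-1 each), 1×acetylacetonato (-1 each); total -4. So Os + (-4) = 2−, giving Os = +2.
Ligands are named alphabetically: acetylacetonato before ammine before cyano before isothiocyanato.
The complex ion is anionic, so osmium takes the -ate form osmate(II).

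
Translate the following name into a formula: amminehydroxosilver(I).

Ligands: 1 hydroxo (OH, -1), 1 ammine (NH3, neutral). Ligand charge sum = -1.
With Ag in oxidation state +1, the complex ion is [Ag...].

[Ag(NH3)(OH)]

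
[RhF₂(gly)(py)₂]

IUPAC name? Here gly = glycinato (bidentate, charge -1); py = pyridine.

There is no counter-ion, so the complex is neutral overall.
Ligand charges: 1×glycinato (-1 each), 2×pyridine (neutral), 2×fluoro (-1 each); total -3. So Rh + (-3) = 0, giving Rh = +3.
Ligands are named alphabetically: fluoro before glycinato before pyridine.

difluoro(glycinato)bis(pyridine)rhodium(III)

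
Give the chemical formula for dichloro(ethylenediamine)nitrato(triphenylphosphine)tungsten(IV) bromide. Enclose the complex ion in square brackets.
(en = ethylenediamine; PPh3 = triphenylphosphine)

Ligands: 1 ethylenediamine (en, neutral), 2 chloro (Cl, -1), 1 triphenylphosphine (PPh3, neutral), 1 nitrato (NO3, -1). Ligand charge sum = -3.
With W in oxidation state +4, the complex ion is [W...]^1+.
Charge balance with bromide (-1) requires 1 complex ion per 1 bromide.

[WCl2(en)(NO3)(PPh3)]Br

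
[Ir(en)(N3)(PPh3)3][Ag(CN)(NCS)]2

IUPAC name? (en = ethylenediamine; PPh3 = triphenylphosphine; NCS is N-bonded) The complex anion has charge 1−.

Both ions are complex: the cation is named first with the plain metal name, the anion second with the -ate form; each ion's ligands are alphabetised independently.
The complex anion is given as 1−; its ligand charges sum to -2, so Ag = +1.
With 2 anions per cation, the cation must be 2×1 = 2+.
Cation: ligand charges sum to -1; for the ion to be 2+, Ir = +3.

azido(ethylenediamine)tris(triphenylphosphine)iridium(III) cyanoisothiocyanatoargentate(I)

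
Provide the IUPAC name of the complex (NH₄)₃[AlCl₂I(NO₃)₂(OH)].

The 3 ammonium counter-ions carry a total charge of +3, so each complex ion is 3−.
Ligand charges: 2×chloro (-1 each), 2×nitrato (-1 each), 1×hydroxo (-1 each), 1×iodo (-1 each); total -6. So Al + (-6) = 3−, giving Al = +3.
Ligands are named alphabetically: chloro before hydroxo before iodo before nitrato.
The complex ion is anionic, so aluminium takes the -ate form aluminate(III).

ammonium dichlorohydroxoiododinitratoaluminate(III)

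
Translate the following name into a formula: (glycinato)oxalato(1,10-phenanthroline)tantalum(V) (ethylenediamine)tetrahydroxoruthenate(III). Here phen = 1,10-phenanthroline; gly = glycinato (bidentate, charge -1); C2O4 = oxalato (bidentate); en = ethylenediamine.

[Ta(C2O4)(gly)(phen)][Ru(en)(OH)4]2

Cation [Ta…]: ligand charges -3, Ta(V) ⇒ ion charge 2+.
Anion [Ru…]: ligand charges -4, Ru(III) ⇒ ion charge 1−.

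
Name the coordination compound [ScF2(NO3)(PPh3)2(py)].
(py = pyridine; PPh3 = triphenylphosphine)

difluoronitrato(pyridine)bis(triphenylphosphine)scandium(III)

There is no counter-ion, so the complex is neutral overall.
Ligand charges: 2×fluoro (-1 each), 1×pyridine (neutral), 1×nitrato (-1 each), 2×triphenylphosphine (neutral); total -3. So Sc + (-3) = 0, giving Sc = +3.
Ligands are named alphabetically: fluoro before nitrato before pyridine before triphenylphosphine.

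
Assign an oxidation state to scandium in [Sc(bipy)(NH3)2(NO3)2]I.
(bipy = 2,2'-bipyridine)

+3

1 iodide outside the brackets (-1 each) → the complex ion is 1+.
Ligand charges: 2×NH3 neutral; 1×bipy neutral; 2×NO3 = -2; sum -2.
Sc + (-2) = 1+ ⇒ Sc is +3.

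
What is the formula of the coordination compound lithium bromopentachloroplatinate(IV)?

Li2[PtBrCl5]

Ligands: 1 bromo (Br, -1), 5 chloro (Cl, -1). Ligand charge sum = -6.
With Pt in oxidation state +4, the complex ion is [Pt...]^2−.
Charge balance with lithium (+1) requires 1 complex ion per 2 lithium.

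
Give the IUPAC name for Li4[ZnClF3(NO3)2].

The 4 lithium counter-ions carry a total charge of +4, so each complex ion is 4−.
Ligand charges: 3×fluoro (-1 each), 1×chloro (-1 each), 2×nitrato (-1 each); total -6. So Zn + (-6) = 4−, giving Zn = +2.
Ligands are named alphabetically: chloro before fluoro before nitrato.
The complex ion is anionic, so zinc takes the -ate form zincate(II).

lithium chlorotrifluorodinitratozincate(II)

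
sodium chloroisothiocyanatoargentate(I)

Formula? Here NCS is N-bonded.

Na[AgCl(NCS)]

Ligands: 1 isothiocyanato (NCS, -1), 1 chloro (Cl, -1). Ligand charge sum = -2.
With Ag in oxidation state +1, the complex ion is [Ag...]^1−.
Charge balance with sodium (+1) requires 1 complex ion per 1 sodium.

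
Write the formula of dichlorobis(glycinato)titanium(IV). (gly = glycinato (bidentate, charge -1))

[TiCl2(gly)2]

Ligands: 2 chloro (Cl, -1), 2 glycinato (gly, -1). Ligand charge sum = -4.
With Ti in oxidation state +4, the complex ion is [Ti...].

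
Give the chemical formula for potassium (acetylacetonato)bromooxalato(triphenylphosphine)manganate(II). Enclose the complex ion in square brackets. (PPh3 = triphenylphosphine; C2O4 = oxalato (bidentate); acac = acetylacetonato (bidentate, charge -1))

Ligands: 1 triphenylphosphine (PPh3, neutral), 1 bromo (Br, -1), 1 oxalato (C2O4, -2), 1 acetylacetonato (acac, -1). Ligand charge sum = -4.
With Mn in oxidation state +2, the complex ion is [Mn...]^2−.
Charge balance with potassium (+1) requires 1 complex ion per 2 potassium.

K2[Mn(acac)Br(C2O4)(PPh3)]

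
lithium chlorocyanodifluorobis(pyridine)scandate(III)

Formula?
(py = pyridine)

Ligands: 1 cyano (CN, -1), 2 fluoro (F, -1), 2 pyridine (py, neutral), 1 chloro (Cl, -1). Ligand charge sum = -4.
With Sc in oxidation state +3, the complex ion is [Sc...]^1−.
Charge balance with lithium (+1) requires 1 complex ion per 1 lithium.

Li[ScCl(CN)F2(py)2]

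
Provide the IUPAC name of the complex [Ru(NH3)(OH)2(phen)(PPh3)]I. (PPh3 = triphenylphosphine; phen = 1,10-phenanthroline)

amminedihydroxo(1,10-phenanthroline)(triphenylphosphine)ruthenium(III) iodide

The 1 iodide counter-ion carries a total charge of -1, so each complex ion is 1+.
Ligand charges: 1×triphenylphosphine (neutral), 1×ammine (neutral), 1×1,10-phenanthroline (neutral), 2×hydroxo (-1 each); total -2. So Ru + (-2) = 1+, giving Ru = +3.
Ligands are named alphabetically: ammine before hydroxo before phenanthroline before triphenylphosphine.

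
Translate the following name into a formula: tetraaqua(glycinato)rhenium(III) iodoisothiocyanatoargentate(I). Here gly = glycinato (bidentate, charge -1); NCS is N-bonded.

[Re(gly)(H2O)4][AgI(NCS)]2

Cation [Re…]: ligand charges -1, Re(III) ⇒ ion charge 2+.
Anion [Ag…]: ligand charges -2, Ag(I) ⇒ ion charge 1−.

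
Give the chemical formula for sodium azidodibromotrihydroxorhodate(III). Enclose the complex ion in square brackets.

Na3[RhBr2(N3)(OH)3]

Ligands: 1 azido (N3, -1), 2 bromo (Br, -1), 3 hydroxo (OH, -1). Ligand charge sum = -6.
With Rh in oxidation state +3, the complex ion is [Rh...]^3−.
Charge balance with sodium (+1) requires 1 complex ion per 3 sodium.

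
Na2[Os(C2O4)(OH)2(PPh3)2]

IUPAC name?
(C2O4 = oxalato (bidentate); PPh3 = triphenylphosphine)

sodium dihydroxooxalatobis(triphenylphosphine)osmate(II)

The 2 sodium counter-ions carry a total charge of +2, so each complex ion is 2−.
Ligand charges: 1×oxalato (-2 each), 2×triphenylphosphine (neutral), 2×hydroxo (-1 each); total -4. So Os + (-4) = 2−, giving Os = +2.
The complex ion is anionic, so osmium takes the -ate form osmate(II).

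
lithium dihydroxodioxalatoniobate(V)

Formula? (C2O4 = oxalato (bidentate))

Li[Nb(C2O4)2(OH)2]

Ligands: 2 oxalato (C2O4, -2), 2 hydroxo (OH, -1). Ligand charge sum = -6.
Charge balance with lithium (+1) requires 1 complex ion per 1 lithium.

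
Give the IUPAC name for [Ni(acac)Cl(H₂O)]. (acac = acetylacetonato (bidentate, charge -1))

(acetylacetonato)aquachloronickel(II)

There is no counter-ion, so the complex is neutral overall.
Ligand charges: 1×acetylacetonato (-1 each), 1×aqua (neutral), 1×chloro (-1 each); total -2. So Ni + (-2) = 0, giving Ni = +2.
Ligands are named alphabetically: acetylacetonato before aqua before chloro.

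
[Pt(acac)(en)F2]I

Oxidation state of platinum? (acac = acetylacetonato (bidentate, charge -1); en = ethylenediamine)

+4

1 iodide outside the brackets (-1 each) → the complex ion is 1+.
Ligand charges: 1×acac = -1; 2×F = -2; 1×en neutral; sum -3.
Pt + (-3) = 1+ ⇒ Pt is +4.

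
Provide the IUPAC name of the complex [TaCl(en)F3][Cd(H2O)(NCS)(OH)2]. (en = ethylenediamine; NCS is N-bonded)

Cadmium is always +2 in its complexes; the anion's ligand charges sum to -3, so the complex anion is 1−.
A 1:1 salt means the cation carries the equal and opposite charge, 1+.
Cation: ligand charges sum to -4; for the ion to be 1+, Ta = +5.

chloro(ethylenediamine)trifluorotantalum(V) aquadihydroxoisothiocyanatocadmate(II)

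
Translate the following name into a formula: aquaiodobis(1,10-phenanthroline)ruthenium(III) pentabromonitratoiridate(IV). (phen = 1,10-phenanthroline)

[Ru(H2O)I(phen)2][IrBr5(NO3)]

Cation [Ru…]: ligand charges -1, Ru(III) ⇒ ion charge 2+.
Anion [Ir…]: ligand charges -6, Ir(IV) ⇒ ion charge 2−.
One 2+ cation balances one 2− anion.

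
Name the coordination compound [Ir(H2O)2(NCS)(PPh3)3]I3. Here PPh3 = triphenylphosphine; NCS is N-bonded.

The 3 iodide counter-ions carry a total charge of -3, so each complex ion is 3+.
Ligand charges: 3×triphenylphosphine (neutral), 2×aqua (neutral), 1×isothiocyanato (-1 each); total -1. So Ir + (-1) = 3+, giving Ir = +4.
Ligands are named alphabetically: aqua before isothiocyanato before triphenylphosphine.

diaquaisothiocyanatotris(triphenylphosphine)iridium(IV) iodide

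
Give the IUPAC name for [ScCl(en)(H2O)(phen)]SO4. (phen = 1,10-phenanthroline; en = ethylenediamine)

The 1 sulfate counter-ion carries a total charge of -2, so each complex ion is 2+.
Ligand charges: 1×chloro (-1 each), 1×1,10-phenanthroline (neutral), 1×ethylenediamine (neutral), 1×aqua (neutral); total -1. So Sc + (-1) = 2+, giving Sc = +3.
Ligands are named alphabetically: aqua before chloro before ethylenediamine before phenanthroline.

aquachloro(ethylenediamine)(1,10-phenanthroline)scandium(III) sulfate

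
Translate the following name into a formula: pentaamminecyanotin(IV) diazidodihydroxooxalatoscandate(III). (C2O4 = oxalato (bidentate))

[Sn(CN)(NH3)5][Sc(C2O4)(N3)2(OH)2]

Cation [Sn…]: ligand charges -1, Sn(IV) ⇒ ion charge 3+.
Anion [Sc…]: ligand charges -6, Sc(III) ⇒ ion charge 3−.
One 3+ cation balances one 3− anion.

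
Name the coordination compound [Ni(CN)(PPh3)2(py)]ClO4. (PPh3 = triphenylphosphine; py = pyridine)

cyano(pyridine)bis(triphenylphosphine)nickel(II) perchlorate

The 1 perchlorate counter-ion carries a total charge of -1, so each complex ion is 1+.
Ligand charges: 2×triphenylphosphine (neutral), 1×cyano (-1 each), 1×pyridine (neutral); total -1. So Ni + (-1) = 1+, giving Ni = +2.
Ligands are named alphabetically: cyano before pyridine before triphenylphosphine.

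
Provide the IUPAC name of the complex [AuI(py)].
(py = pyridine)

There is no counter-ion, so the complex is neutral overall.
Ligand charges: 1×iodo (-1 each), 1×pyridine (neutral); total -1. So Au + (-1) = 0, giving Au = +1.
Ligands are named alphabetically: iodo before pyridine.

iodo(pyridine)gold(I)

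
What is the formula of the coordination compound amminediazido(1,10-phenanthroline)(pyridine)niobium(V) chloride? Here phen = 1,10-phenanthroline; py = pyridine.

Ligands: 1 1,10-phenanthroline (phen, neutral), 1 pyridine (py, neutral), 1 ammine (NH3, neutral), 2 azido (N3, -1). Ligand charge sum = -2.
With Nb in oxidation state +5, the complex ion is [Nb...]^3+.
Charge balance with chloride (-1) requires 1 complex ion per 3 chloride.

[Nb(N3)2(NH3)(phen)(py)]Cl3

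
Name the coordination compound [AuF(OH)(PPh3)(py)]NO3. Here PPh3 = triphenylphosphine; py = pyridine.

fluorohydroxo(pyridine)(triphenylphosphine)gold(III) nitrate

The 1 nitrate counter-ion carries a total charge of -1, so each complex ion is 1+.
Ligand charges: 1×triphenylphosphine (neutral), 1×hydroxo (-1 each), 1×fluoro (-1 each), 1×pyridine (neutral); total -2. So Au + (-2) = 1+, giving Au = +3.
Ligands are named alphabetically: fluoro before hydroxo before pyridine before triphenylphosphine.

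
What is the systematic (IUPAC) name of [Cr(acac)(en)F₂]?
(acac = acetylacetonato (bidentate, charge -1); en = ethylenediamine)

(acetylacetonato)(ethylenediamine)difluorochromium(III)

There is no counter-ion, so the complex is neutral overall.
Ligand charges: 2×fluoro (-1 each), 1×acetylacetonato (-1 each), 1×ethylenediamine (neutral); total -3. So Cr + (-3) = 0, giving Cr = +3.
Ligands are named alphabetically: acetylacetonato before ethylenediamine before fluoro.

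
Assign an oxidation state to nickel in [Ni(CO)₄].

0

No counter-ion: the bracketed complex is neutral.
Ligand charges: 4×CO neutral; sum 0.
Ni + (0) = 0 ⇒ Ni is 0.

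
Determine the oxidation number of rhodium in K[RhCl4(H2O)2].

+3

1 potassium outside the brackets (+1 each) → the complex ion is 1−.
Ligand charges: 2×H2O neutral; 4×Cl = -4; sum -4.
Rh + (-4) = 1− ⇒ Rh is +3.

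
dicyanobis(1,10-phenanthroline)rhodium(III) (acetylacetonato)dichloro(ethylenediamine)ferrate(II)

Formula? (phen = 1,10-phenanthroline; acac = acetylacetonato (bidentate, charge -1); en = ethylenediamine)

[Rh(CN)2(phen)2][Fe(acac)Cl2(en)]

Cation [Rh…]: ligand charges -2, Rh(III) ⇒ ion charge 1+.
Anion [Fe…]: ligand charges -3, Fe(II) ⇒ ion charge 1−.
One 1+ cation balances one 1− anion.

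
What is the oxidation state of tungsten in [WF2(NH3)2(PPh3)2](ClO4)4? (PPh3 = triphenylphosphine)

+6

4 perchlorate outside the brackets (-1 each) → the complex ion is 4+.
Ligand charges: 2×PPh3 neutral; 2×NH3 neutral; 2×F = -2; sum -2.
W + (-2) = 4+ ⇒ W is +6.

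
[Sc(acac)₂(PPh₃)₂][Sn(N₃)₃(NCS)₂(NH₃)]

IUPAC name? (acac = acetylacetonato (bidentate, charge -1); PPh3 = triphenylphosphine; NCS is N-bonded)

Scandium is always +3 in its complexes; the cation's ligand charges sum to -2, so the complex cation is 1+.
A 1:1 salt means the anion carries the equal and opposite charge, 1−.
Anion: ligand charges sum to -5; for the ion to be 1−, Sn = +4.

bis(acetylacetonato)bis(triphenylphosphine)scandium(III) amminetriazidodiisothiocyanatostannate(IV)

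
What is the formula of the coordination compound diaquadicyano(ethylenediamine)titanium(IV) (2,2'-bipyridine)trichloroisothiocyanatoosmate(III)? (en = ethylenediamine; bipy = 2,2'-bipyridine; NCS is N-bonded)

[Ti(CN)2(en)(H2O)2][Os(bipy)Cl3(NCS)]2

Cation [Ti…]: ligand charges -2, Ti(IV) ⇒ ion charge 2+.
Anion [Os…]: ligand charges -4, Os(III) ⇒ ion charge 1−.
One 2+ cation requires 2 of the 1− anion.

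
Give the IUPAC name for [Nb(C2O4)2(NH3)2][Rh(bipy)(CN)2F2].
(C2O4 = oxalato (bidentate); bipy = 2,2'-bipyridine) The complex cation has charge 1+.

The complex cation is given as 1+; its ligand charges sum to -4, so Nb = +5.
A 1:1 salt means the anion carries the equal and opposite charge, 1−.
Anion: ligand charges sum to -4; for the ion to be 1−, Rh = +3.

diamminedioxalatoniobium(V) (2,2'-bipyridine)dicyanodifluororhodate(III)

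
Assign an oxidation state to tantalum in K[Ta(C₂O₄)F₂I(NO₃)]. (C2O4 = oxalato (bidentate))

+5

1 potassium outside the brackets (+1 each) → the complex ion is 1−.
Ligand charges: 1×NO3 = -1; 1×C2O4 = -2; 2×F = -2; 1×I = -1; sum -6.
Ta + (-6) = 1− ⇒ Ta is +5.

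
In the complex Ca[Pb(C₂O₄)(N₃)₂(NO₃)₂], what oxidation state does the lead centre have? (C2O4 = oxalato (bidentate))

+4

1 calcium outside the brackets (+2 each) → the complex ion is 2−.
Ligand charges: 2×NO3 = -2; 1×C2O4 = -2; 2×N3 = -2; sum -6.
Pb + (-6) = 2− ⇒ Pb is +4.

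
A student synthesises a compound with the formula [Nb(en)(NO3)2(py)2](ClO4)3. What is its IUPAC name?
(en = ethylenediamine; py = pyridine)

(ethylenediamine)dinitratobis(pyridine)niobium(V) perchlorate

The 3 perchlorate counter-ions carry a total charge of -3, so each complex ion is 3+.
Ligand charges: 2×nitrato (-1 each), 1×ethylenediamine (neutral), 2×pyridine (neutral); total -2. So Nb + (-2) = 3+, giving Nb = +5.
Ligands are named alphabetically: ethylenediamine before nitrato before pyridine.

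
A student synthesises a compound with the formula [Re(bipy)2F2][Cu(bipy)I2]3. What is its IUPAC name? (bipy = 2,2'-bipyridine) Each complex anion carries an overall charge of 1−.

The complex anion is given as 1−; its ligand charges sum to -2, so Cu = +1.
With 3 anions per cation, the cation must be 3×1 = 3+.
Cation: ligand charges sum to -2; for the ion to be 3+, Re = +5.

bis(2,2'-bipyridine)difluororhenium(V) (2,2'-bipyridine)diiodocuprate(I)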